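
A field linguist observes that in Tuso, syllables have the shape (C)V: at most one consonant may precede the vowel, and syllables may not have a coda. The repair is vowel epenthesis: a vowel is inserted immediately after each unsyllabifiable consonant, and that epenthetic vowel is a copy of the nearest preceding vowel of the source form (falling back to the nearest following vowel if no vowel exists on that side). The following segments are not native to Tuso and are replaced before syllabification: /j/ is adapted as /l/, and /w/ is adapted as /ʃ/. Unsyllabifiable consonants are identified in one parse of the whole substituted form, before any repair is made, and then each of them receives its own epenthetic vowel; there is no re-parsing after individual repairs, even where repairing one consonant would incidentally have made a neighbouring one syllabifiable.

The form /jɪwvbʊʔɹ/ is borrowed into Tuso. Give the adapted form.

Substitution: /j/ → /l/, /w/ → /ʃ/, giving /lɪʃvbʊʔɹ/.
Syllabifying with onset maximization leaves /ʃ/, /v/, /ʔ/, /ɹ/ stranded (no codas are permitted; onsets are limited to one consonant).
Epenthesis after each stranded consonant: /ʃ/ → /ʃɪ/, /v/ → /vɪ/, /ʔ/ → /ʔʊ/, /ɹ/ → /ɹʊ/.

lɪʃɪvɪbʊʔʊɹʊ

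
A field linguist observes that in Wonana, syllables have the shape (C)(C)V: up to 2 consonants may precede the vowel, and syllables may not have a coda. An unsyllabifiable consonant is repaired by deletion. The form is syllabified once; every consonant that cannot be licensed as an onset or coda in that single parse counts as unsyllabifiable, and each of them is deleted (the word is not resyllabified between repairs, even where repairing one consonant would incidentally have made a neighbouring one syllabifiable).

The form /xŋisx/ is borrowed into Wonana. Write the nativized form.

The consonants /s/, /x/ cannot be parsed into a legal (C)(C)V syllable (no codas are permitted; onsets may contain at most 2 consonants).
Each unlicensed consonant is deleted: /s/, /x/.

xŋi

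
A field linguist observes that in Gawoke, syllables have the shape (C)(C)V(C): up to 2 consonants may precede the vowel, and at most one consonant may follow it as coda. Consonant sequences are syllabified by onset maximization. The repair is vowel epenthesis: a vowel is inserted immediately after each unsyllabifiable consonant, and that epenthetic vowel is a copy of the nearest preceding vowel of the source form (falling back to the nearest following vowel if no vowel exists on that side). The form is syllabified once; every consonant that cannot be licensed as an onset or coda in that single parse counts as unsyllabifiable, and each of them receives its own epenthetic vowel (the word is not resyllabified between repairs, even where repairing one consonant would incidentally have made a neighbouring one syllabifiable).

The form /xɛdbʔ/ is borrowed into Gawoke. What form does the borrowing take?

xɛdbɛʔɛ

Syllabifying with onset maximization leaves /b/, /ʔ/ stranded (at most one coda consonant is licensed; onsets may contain at most 2 consonants).
Inserting the epenthetic vowel yields /b/ → /bɛ/, /ʔ/ → /ʔɛ/.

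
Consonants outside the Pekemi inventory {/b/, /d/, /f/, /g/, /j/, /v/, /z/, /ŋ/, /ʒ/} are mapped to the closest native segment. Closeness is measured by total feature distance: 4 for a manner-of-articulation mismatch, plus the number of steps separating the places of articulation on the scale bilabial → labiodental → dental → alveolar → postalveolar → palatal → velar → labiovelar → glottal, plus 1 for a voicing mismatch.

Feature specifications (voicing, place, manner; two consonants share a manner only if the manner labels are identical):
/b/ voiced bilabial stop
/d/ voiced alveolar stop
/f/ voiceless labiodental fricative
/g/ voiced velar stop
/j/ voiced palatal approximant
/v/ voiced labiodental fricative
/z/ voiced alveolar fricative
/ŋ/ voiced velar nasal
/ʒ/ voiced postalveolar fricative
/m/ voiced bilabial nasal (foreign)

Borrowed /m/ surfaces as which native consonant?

b

/b/ is closest: manner differs (nasal→stop, +4), place distance 0 (bilabial→bilabial), same voicing; total 4. Next closest is /v/ at distance 5.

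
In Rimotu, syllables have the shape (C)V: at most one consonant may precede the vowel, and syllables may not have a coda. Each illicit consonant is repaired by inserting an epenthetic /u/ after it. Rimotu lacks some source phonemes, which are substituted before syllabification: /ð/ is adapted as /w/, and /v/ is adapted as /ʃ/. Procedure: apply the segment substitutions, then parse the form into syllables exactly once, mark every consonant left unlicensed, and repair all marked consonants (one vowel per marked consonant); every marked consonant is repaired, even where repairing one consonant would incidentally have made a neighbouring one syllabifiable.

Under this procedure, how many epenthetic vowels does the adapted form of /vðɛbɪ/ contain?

After substitution the input is /ʃwɛbɪ/.
The unsyllabifiable consonants are /ʃ/; each receives one epenthetic vowel.

1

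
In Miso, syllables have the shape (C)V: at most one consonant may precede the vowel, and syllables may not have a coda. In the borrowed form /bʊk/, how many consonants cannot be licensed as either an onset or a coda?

Under (C)V, the unsyllabifiable consonants are /k/ (no codas are permitted; onsets are limited to one consonant).

1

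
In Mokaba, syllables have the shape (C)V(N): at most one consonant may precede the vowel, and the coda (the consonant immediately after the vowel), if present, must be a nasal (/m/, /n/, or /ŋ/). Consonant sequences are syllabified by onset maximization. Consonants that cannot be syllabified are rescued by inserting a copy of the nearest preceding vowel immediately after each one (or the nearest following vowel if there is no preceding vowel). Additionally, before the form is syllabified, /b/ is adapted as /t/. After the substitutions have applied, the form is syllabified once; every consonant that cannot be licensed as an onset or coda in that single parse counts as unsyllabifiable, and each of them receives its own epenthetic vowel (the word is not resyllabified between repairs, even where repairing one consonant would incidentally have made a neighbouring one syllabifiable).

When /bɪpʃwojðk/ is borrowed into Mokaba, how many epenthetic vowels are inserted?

5

After substitution the input is /tɪpʃwojðk/.
The unsyllabifiable consonants are /p/, /ʃ/, /j/, /ð/, /k/; each receives one epenthetic vowel.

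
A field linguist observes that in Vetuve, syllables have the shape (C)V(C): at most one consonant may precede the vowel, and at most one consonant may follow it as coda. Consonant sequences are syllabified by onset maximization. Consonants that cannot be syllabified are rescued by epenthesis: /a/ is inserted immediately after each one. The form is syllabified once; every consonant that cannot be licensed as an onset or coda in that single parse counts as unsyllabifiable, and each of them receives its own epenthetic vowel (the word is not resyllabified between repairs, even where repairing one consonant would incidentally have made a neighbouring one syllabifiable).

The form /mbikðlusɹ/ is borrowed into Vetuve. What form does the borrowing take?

Syllabifying with onset maximization leaves /m/, /ð/, /ɹ/ stranded (at most one coda consonant is licensed; onsets are limited to one consonant).
Inserting the epenthetic vowel yields /m/ → /ma/, /ð/ → /ða/, /ɹ/ → /ɹa/.

mabikðalusɹa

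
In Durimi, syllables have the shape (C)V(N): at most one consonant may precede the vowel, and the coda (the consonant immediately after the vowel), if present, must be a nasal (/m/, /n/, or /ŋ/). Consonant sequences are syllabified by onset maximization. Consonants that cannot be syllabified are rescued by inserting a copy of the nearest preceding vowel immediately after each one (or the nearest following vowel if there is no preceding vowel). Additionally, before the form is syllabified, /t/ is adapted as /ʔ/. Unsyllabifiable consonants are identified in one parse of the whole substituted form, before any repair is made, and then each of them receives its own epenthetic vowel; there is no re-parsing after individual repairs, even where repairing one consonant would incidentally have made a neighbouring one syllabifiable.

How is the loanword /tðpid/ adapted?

ʔiðipidi

Substitution: /t/ → /ʔ/, giving /ʔðpid/.
The consonants /ʔ/, /ð/, /d/ cannot be parsed into a legal (C)V(N) syllable (only a nasal (/m/, /n/, or /ŋ/) is licensed in coda position; onsets are limited to one consonant).
Inserting the epenthetic vowel yields /ʔ/ → /ʔi/, /ð/ → /ði/, /d/ → /di/.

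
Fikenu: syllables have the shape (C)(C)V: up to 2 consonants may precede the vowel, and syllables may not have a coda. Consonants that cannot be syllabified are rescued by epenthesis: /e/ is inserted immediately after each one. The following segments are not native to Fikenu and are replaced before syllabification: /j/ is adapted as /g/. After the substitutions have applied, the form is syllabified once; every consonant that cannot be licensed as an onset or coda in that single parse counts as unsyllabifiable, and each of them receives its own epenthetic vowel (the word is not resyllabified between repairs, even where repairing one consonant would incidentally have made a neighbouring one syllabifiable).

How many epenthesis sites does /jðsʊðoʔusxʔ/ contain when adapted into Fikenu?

4

After substitution the input is /gðsʊðoʔusxʔ/.
The unsyllabifiable consonants are /g/, /s/, /x/, /ʔ/; each receives one epenthetic vowel.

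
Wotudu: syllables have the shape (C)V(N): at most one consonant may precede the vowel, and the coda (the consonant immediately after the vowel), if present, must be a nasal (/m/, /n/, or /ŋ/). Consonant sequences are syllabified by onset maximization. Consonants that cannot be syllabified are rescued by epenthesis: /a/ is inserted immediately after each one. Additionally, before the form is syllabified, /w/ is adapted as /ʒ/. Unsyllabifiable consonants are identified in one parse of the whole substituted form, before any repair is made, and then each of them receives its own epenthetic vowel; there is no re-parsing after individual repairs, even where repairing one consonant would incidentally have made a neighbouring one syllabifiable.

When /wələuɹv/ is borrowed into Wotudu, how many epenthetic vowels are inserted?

After substitution the input is /ʒələuɹv/.
The unsyllabifiable consonants are /ɹ/, /v/; each receives one epenthetic vowel.

2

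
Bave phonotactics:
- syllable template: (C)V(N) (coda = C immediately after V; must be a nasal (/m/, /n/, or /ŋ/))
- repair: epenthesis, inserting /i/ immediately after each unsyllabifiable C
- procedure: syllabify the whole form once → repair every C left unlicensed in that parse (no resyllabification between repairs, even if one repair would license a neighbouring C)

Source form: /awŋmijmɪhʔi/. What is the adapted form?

The consonants /w/, /ŋ/, /j/, /h/ cannot be parsed into a legal (C)V(N) syllable (only a nasal (/m/, /n/, or /ŋ/) is licensed in coda position; onsets are limited to one consonant).
Each unlicensed consonant becomes the onset of a new syllable: /w/ → /wi/, /ŋ/ → /ŋi/, /j/ → /ji/, /h/ → /hi/.

awiŋimijimɪhiʔi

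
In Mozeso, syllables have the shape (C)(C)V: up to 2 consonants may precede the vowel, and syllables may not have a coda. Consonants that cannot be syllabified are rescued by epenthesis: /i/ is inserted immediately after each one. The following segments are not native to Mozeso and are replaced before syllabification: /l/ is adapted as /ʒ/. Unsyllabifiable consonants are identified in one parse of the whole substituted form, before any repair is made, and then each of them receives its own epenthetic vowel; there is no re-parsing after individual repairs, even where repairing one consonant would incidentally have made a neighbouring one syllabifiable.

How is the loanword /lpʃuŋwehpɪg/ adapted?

ʒipʃuŋwehpɪgi

Substitution: /l/ → /ʒ/, giving /ʒpʃuŋwehpɪg/.
Under (C)(C)V, the unsyllabifiable consonants are /ʒ/, /g/ (no codas are permitted; onsets may contain at most 2 consonants).
Inserting the epenthetic vowel yields /ʒ/ → /ʒi/, /g/ → /gi/.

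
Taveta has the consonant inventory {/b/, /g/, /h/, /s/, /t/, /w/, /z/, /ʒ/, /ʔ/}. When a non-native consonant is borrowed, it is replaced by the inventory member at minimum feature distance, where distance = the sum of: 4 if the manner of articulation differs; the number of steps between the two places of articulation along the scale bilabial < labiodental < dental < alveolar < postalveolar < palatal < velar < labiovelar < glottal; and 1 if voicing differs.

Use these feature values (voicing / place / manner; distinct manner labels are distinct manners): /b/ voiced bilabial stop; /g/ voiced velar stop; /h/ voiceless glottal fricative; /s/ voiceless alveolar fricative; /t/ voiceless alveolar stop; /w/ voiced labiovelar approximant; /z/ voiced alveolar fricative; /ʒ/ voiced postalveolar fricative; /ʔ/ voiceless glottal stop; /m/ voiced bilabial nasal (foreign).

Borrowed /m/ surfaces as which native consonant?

b

/b/ is closest: manner differs (nasal→stop, +4), place distance 0 (bilabial→bilabial), same voicing; total 4. Next closest is /z/ at distance 7.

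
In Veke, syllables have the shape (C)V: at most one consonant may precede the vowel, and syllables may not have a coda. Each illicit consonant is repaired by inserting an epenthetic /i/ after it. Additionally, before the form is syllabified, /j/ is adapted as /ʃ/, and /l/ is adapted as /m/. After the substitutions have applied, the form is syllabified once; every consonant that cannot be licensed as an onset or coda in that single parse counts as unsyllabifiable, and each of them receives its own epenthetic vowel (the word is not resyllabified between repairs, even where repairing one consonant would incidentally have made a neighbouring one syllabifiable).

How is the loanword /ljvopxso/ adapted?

miʃivopixiso

Substitution: /l/ → /m/, /j/ → /ʃ/, giving /mʃvopxso/.
Under (C)V, the unsyllabifiable consonants are /m/, /ʃ/, /p/, /x/ (no codas are permitted; onsets are limited to one consonant).
Each unlicensed consonant becomes the onset of a new syllable: /m/ → /mi/, /ʃ/ → /ʃi/, /p/ → /pi/, /x/ → /xi/.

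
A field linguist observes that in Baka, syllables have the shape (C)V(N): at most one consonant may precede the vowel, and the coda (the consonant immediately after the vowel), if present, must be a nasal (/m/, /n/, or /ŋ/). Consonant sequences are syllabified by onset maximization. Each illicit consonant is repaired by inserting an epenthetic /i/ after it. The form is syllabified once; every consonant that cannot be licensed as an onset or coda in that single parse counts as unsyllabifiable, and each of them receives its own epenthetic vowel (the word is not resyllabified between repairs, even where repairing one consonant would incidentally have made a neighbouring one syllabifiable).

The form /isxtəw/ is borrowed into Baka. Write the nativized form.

isixitəwi

The consonants /s/, /x/, /w/ cannot be parsed into a legal (C)V(N) syllable (only a nasal (/m/, /n/, or /ŋ/) is licensed in coda position; onsets are limited to one consonant).
Epenthesis after each stranded consonant: /s/ → /si/, /x/ → /xi/, /w/ → /wi/.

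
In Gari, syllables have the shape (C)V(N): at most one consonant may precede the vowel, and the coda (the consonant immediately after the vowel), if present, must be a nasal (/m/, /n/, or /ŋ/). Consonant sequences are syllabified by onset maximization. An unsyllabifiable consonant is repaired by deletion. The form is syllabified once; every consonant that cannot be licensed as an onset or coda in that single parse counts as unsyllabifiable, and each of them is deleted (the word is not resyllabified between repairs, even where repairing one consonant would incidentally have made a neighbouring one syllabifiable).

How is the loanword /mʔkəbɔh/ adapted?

kəbɔ

The consonants /m/, /ʔ/, /h/ cannot be parsed into a legal (C)V(N) syllable (only a nasal (/m/, /n/, or /ŋ/) is licensed in coda position; onsets are limited to one consonant).
Each unlicensed consonant is deleted: /m/, /ʔ/, /h/.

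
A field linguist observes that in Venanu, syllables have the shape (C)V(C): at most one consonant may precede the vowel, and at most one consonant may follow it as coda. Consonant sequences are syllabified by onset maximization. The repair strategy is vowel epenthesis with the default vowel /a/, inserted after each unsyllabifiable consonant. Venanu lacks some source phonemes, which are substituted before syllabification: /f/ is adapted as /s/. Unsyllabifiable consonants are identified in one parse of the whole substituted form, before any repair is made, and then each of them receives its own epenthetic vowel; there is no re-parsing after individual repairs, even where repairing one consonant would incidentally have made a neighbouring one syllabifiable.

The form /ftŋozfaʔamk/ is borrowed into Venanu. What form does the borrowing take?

sataŋozsaʔamka

Substitution: /f/ → /s/, giving /stŋozsaʔamk/.
Under (C)V(C), the unsyllabifiable consonants are /s/, /t/, /k/ (at most one coda consonant is licensed; onsets are limited to one consonant).
Each unlicensed consonant becomes the onset of a new syllable: /s/ → /sa/, /t/ → /ta/, /k/ → /ka/.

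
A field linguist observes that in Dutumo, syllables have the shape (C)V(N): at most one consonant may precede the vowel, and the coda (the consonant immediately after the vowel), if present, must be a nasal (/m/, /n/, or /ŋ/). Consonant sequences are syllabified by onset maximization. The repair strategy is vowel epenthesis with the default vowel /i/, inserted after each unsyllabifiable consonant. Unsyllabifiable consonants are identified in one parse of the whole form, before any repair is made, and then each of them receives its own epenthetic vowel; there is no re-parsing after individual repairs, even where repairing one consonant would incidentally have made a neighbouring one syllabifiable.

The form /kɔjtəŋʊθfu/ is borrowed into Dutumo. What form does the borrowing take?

kɔjitəŋʊθifu

Under (C)V(N), the unsyllabifiable consonants are /j/, /θ/ (only a nasal (/m/, /n/, or /ŋ/) is licensed in coda position; onsets are limited to one consonant).
Each unlicensed consonant becomes the onset of a new syllable: /j/ → /ji/, /θ/ → /θi/.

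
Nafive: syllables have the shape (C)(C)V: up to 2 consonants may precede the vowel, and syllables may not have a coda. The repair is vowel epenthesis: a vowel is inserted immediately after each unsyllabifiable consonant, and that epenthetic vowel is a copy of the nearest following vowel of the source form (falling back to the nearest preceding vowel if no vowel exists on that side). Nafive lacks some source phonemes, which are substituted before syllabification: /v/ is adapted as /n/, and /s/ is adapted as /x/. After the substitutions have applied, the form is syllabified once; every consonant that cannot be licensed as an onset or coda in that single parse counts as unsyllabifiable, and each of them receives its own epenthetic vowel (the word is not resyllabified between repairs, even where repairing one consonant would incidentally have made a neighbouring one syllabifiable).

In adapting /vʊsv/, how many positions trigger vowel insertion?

2

After substitution the input is /nʊxn/.
The unsyllabifiable consonants are /x/, /n/; each receives one epenthetic vowel.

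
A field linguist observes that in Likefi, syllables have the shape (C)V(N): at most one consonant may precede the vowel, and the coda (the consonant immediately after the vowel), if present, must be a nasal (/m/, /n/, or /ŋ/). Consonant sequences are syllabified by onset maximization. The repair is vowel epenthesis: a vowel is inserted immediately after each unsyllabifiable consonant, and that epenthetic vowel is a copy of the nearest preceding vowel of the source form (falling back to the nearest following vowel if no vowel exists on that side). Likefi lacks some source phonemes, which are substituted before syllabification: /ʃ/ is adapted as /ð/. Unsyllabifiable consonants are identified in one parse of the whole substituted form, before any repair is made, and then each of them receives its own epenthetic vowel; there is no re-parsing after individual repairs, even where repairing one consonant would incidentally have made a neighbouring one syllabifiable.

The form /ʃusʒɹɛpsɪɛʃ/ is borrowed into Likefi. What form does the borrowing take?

Substitution: /ʃ/ → /ð/, giving /ðusʒɹɛpsɪɛð/.
Under (C)V(N), the unsyllabifiable consonants are /s/, /ʒ/, /p/, /ð/ (only a nasal (/m/, /n/, or /ŋ/) is licensed in coda position; onsets are limited to one consonant).
Epenthesis after each stranded consonant: /s/ → /su/, /ʒ/ → /ʒu/, /p/ → /pɛ/, /ð/ → /ðɛ/.

ðusuʒuɹɛpɛsɪɛðɛ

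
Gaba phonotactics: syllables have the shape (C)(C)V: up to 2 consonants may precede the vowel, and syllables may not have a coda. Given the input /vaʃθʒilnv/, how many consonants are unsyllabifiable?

Syllabifying with onset maximization leaves /ʃ/, /l/, /n/, /v/ stranded (no codas are permitted; onsets may contain at most 2 consonants).

4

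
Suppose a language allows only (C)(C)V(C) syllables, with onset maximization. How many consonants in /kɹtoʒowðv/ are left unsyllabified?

3

The consonants /k/, /ð/, /v/ cannot be parsed into a legal (C)(C)V(C) syllable (at most one coda consonant is licensed; onsets may contain at most 2 consonants).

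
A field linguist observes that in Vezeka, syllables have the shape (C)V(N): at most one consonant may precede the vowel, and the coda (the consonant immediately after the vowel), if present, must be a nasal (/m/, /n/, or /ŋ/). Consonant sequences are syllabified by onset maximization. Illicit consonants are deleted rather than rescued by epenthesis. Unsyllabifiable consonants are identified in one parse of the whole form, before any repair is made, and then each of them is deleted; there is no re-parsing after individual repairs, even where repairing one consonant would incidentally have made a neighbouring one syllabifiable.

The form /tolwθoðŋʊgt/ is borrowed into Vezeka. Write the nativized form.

The consonants /l/, /w/, /ð/, /g/, /t/ cannot be parsed into a legal (C)V(N) syllable (only a nasal (/m/, /n/, or /ŋ/) is licensed in coda position; onsets are limited to one consonant).
Deleting the stranded consonants removes /l/, /w/, /ð/, /g/, /t/.

toθoŋʊ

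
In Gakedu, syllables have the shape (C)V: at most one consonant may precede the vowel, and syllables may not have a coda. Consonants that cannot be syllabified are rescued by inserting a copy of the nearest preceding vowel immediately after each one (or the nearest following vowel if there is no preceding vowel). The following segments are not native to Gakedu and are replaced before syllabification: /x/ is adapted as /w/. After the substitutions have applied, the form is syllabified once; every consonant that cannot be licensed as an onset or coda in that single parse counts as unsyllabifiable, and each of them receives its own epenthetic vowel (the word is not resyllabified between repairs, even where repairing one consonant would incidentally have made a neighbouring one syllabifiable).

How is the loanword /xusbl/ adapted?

Substitution: /x/ → /w/, giving /wusbl/.
Under (C)V, the unsyllabifiable consonants are /s/, /b/, /l/ (no codas are permitted; onsets are limited to one consonant).
Each unlicensed consonant becomes the onset of a new syllable: /s/ → /su/, /b/ → /bu/, /l/ → /lu/.

wusubulu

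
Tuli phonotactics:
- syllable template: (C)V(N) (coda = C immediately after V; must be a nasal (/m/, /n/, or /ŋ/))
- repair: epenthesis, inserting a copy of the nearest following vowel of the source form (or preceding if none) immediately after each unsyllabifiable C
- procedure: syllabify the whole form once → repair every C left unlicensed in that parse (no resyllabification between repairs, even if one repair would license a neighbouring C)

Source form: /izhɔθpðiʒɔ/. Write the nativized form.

The consonants /z/, /θ/, /p/ cannot be parsed into a legal (C)V(N) syllable (only a nasal (/m/, /n/, or /ŋ/) is licensed in coda position; onsets are limited to one consonant).
Inserting the epenthetic vowel yields /z/ → /zɔ/, /θ/ → /θi/, /p/ → /pi/.

izɔhɔθipiðiʒɔ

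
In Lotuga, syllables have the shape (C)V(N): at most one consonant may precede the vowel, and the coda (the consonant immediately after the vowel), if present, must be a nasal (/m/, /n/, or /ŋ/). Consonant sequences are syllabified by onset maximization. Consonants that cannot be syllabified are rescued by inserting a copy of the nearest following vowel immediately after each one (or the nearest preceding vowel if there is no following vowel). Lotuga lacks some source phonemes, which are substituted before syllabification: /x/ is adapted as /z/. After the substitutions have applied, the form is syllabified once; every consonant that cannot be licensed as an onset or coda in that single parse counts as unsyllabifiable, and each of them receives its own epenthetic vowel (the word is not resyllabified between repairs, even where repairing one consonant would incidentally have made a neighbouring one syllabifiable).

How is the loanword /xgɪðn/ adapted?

zɪgɪðɪnɪ

Substitution: /x/ → /z/, giving /zgɪðn/.
Under (C)V(N), the unsyllabifiable consonants are /z/, /ð/, /n/ (only a nasal (/m/, /n/, or /ŋ/) is licensed in coda position; onsets are limited to one consonant).
Inserting the epenthetic vowel yields /z/ → /zɪ/, /ð/ → /ðɪ/, /n/ → /nɪ/.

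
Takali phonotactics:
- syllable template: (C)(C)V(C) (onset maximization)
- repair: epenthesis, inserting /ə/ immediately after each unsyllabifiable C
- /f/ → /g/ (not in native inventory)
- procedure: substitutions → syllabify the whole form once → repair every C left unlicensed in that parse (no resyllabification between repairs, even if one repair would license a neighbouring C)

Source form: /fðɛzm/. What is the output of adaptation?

Substitution: /f/ → /g/, giving /gðɛzm/.
The consonants /m/ cannot be parsed into a legal (C)(C)V(C) syllable (at most one coda consonant is licensed; onsets may contain at most 2 consonants).
Epenthesis after each stranded consonant: /m/ → /mə/.

gðɛzmə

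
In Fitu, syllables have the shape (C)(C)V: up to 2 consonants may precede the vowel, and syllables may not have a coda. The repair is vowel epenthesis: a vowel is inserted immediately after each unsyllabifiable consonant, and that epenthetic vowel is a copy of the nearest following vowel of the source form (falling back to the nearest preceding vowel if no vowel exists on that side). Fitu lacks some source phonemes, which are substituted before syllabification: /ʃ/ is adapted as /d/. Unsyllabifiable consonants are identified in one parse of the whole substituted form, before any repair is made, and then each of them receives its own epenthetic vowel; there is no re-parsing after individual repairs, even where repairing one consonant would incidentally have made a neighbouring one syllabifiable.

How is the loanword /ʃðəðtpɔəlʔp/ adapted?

Substitution: /ʃ/ → /d/, giving /dðəðtpɔəlʔp/.
Syllabifying with onset maximization leaves /ð/, /l/, /ʔ/, /p/ stranded (no codas are permitted; onsets may contain at most 2 consonants).
Each unlicensed consonant becomes the onset of a new syllable: /ð/ → /ðɔ/, /l/ → /lə/, /ʔ/ → /ʔə/, /p/ → /pə/.

dðəðɔtpɔələʔəpə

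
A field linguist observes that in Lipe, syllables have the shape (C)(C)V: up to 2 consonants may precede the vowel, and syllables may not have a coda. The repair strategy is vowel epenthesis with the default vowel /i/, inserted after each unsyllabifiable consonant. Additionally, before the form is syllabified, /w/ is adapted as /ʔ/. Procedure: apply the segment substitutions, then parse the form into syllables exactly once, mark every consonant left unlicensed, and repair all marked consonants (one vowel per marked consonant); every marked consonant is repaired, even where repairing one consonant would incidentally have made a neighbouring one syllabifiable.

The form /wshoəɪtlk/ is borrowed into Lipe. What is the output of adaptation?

ʔishoəɪtiliki

Substitution: /w/ → /ʔ/, giving /ʔshoəɪtlk/.
The consonants /ʔ/, /t/, /l/, /k/ cannot be parsed into a legal (C)(C)V syllable (no codas are permitted; onsets may contain at most 2 consonants).
Inserting the epenthetic vowel yields /ʔ/ → /ʔi/, /t/ → /ti/, /l/ → /li/, /k/ → /ki/.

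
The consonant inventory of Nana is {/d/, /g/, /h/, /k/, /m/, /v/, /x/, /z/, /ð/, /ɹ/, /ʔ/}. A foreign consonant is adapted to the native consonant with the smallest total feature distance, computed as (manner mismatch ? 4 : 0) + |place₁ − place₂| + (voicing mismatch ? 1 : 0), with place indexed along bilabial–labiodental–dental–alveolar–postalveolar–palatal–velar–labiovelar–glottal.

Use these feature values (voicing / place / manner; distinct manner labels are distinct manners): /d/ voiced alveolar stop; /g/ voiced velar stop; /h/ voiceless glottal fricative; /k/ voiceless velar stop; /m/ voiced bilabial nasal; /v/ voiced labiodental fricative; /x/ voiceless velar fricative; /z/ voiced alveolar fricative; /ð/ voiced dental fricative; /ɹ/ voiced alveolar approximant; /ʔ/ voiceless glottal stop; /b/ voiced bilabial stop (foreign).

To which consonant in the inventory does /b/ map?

d

/d/ is closest: same manner (stop), place distance 3 (bilabial→alveolar), same voicing; total 3. Next closest is /m/ at distance 4.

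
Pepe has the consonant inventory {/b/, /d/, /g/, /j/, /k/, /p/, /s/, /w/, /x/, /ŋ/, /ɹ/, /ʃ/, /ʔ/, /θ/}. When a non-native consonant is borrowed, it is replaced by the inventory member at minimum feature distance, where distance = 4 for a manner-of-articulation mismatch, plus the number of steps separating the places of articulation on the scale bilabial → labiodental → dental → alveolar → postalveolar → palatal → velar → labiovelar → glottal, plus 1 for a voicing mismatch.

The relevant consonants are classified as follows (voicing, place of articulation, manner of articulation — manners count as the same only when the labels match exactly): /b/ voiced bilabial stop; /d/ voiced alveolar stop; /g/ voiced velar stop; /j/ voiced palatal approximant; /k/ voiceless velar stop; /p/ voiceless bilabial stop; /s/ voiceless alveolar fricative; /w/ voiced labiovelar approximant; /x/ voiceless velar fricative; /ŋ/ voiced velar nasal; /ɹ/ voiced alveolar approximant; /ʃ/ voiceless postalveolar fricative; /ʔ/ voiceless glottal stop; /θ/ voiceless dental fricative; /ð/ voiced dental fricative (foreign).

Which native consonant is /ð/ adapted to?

θ

/θ/ is closest: same manner (fricative), place distance 0 (dental→dental), voicing differs (+1); total 1. Next closest is /s/ at distance 2.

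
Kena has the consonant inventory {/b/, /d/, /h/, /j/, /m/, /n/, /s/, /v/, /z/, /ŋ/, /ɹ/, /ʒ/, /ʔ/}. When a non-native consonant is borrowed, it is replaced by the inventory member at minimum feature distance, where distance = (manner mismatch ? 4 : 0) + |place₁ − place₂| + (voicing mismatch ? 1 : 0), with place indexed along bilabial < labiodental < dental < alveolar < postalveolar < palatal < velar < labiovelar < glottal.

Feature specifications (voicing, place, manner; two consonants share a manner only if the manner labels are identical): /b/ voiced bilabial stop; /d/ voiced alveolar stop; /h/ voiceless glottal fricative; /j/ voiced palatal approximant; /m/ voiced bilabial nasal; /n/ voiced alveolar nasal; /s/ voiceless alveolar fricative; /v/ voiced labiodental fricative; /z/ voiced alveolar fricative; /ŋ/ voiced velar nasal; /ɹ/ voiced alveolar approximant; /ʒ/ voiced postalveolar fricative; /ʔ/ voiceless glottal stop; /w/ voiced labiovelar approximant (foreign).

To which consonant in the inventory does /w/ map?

j

/j/ is closest: same manner (approximant), place distance 2 (labiovelar→palatal), same voicing; total 2. Next closest is /ɹ/ at distance 4.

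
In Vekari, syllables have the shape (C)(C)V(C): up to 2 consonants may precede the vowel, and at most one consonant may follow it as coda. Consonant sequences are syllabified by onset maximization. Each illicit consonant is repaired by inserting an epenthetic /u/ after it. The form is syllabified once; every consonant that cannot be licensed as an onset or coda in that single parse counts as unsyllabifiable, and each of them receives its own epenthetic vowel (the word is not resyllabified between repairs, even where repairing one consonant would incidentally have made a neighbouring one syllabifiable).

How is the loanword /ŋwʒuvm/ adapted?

Under (C)(C)V(C), the unsyllabifiable consonants are /ŋ/, /m/ (at most one coda consonant is licensed; onsets may contain at most 2 consonants).
Inserting the epenthetic vowel yields /ŋ/ → /ŋu/, /m/ → /mu/.

ŋuwʒuvmu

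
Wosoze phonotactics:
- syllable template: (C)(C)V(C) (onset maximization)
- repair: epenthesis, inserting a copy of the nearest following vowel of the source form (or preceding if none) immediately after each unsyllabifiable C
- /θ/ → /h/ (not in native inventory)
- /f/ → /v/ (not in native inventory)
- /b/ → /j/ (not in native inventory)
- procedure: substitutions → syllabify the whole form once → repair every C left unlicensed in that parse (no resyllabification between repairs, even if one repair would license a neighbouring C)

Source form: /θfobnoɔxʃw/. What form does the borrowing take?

Substitution: /θ/ → /h/, /f/ → /v/, /b/ → /j/, giving /hvojnoɔxʃw/.
Syllabifying with onset maximization leaves /ʃ/, /w/ stranded (at most one coda consonant is licensed; onsets may contain at most 2 consonants).
Each unlicensed consonant becomes the onset of a new syllable: /ʃ/ → /ʃɔ/, /w/ → /wɔ/.

hvojnoɔxʃɔwɔ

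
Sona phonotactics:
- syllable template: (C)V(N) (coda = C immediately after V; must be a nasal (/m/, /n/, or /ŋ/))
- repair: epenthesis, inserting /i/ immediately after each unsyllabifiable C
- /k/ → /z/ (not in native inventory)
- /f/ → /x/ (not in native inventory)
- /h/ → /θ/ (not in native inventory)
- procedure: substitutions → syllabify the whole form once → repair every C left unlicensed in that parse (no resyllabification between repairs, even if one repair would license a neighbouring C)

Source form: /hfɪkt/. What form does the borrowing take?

θixɪziti

Substitution: /h/ → /θ/, /f/ → /x/, /k/ → /z/, giving /θxɪzt/.
Under (C)V(N), the unsyllabifiable consonants are /θ/, /z/, /t/ (only a nasal (/m/, /n/, or /ŋ/) is licensed in coda position; onsets are limited to one consonant).
Epenthesis after each stranded consonant: /θ/ → /θi/, /z/ → /zi/, /t/ → /ti/.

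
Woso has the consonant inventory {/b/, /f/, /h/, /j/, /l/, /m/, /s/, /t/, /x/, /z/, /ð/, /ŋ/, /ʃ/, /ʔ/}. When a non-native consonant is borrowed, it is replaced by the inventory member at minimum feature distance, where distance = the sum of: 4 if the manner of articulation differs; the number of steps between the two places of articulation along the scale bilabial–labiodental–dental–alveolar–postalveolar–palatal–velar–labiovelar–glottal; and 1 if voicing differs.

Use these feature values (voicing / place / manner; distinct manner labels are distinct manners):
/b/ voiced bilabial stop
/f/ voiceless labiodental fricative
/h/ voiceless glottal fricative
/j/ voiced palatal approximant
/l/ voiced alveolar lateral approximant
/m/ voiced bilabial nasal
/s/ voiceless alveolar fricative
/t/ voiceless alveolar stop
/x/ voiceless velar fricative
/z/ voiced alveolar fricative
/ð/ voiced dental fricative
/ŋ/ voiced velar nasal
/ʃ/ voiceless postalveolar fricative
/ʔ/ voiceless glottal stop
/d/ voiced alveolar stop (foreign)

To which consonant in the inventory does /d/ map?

t

/t/ is closest: same manner (stop), place distance 0 (alveolar→alveolar), voicing differs (+1); total 1. Next closest is /b/ at distance 3.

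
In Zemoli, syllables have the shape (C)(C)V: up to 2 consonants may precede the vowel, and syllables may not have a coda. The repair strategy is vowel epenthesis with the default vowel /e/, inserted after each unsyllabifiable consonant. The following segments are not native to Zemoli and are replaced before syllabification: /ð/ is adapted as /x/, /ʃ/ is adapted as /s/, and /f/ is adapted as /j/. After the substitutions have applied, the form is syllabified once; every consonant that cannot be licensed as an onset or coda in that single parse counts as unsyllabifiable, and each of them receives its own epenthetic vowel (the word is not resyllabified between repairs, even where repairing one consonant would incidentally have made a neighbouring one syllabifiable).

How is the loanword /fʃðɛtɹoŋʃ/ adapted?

jesxɛtɹoŋese

Substitution: /f/ → /j/, /ʃ/ → /s/, /ð/ → /x/, giving /jsxɛtɹoŋs/.
Under (C)(C)V, the unsyllabifiable consonants are /j/, /ŋ/, /s/ (no codas are permitted; onsets may contain at most 2 consonants).
Inserting the epenthetic vowel yields /j/ → /je/, /ŋ/ → /ŋe/, /s/ → /se/.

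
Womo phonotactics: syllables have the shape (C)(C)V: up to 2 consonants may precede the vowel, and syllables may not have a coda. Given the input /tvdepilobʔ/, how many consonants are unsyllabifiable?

Under (C)(C)V, the unsyllabifiable consonants are /t/, /b/, /ʔ/ (no codas are permitted; onsets may contain at most 2 consonants).

3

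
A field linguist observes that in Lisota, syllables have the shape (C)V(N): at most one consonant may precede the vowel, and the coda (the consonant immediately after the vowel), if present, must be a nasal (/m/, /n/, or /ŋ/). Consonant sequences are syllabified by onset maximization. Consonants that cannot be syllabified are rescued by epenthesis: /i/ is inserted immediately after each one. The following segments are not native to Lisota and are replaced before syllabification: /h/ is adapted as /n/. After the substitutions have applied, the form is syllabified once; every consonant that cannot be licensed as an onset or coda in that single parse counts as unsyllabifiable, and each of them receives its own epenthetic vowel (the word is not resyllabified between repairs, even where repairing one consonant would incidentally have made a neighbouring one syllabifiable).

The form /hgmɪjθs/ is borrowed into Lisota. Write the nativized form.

nigimɪjiθisi

Substitution: /h/ → /n/, giving /ngmɪjθs/.
The consonants /n/, /g/, /j/, /θ/, /s/ cannot be parsed into a legal (C)V(N) syllable (only a nasal (/m/, /n/, or /ŋ/) is licensed in coda position; onsets are limited to one consonant).
Inserting the epenthetic vowel yields /n/ → /ni/, /g/ → /gi/, /j/ → /ji/, /θ/ → /θi/, /s/ → /si/.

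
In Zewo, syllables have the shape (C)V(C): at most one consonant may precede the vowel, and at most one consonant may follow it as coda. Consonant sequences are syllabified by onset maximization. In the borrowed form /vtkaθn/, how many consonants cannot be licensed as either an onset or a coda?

Under (C)V(C), the unsyllabifiable consonants are /v/, /t/, /n/ (at most one coda consonant is licensed; onsets are limited to one consonant).

3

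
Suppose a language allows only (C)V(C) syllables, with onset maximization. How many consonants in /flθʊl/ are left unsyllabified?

The consonants /f/, /l/ cannot be parsed into a legal (C)V(C) syllable (at most one coda consonant is licensed; onsets are limited to one consonant).

2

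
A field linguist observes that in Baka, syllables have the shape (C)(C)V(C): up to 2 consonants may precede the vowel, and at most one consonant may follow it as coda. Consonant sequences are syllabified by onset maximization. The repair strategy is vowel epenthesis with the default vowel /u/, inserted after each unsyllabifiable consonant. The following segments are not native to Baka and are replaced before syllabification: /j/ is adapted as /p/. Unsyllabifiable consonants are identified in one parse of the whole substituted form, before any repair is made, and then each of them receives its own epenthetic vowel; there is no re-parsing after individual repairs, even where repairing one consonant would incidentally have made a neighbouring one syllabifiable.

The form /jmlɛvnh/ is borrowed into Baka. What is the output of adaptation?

pumlɛvnuhu

Substitution: /j/ → /p/, giving /pmlɛvnh/.
Under (C)(C)V(C), the unsyllabifiable consonants are /p/, /n/, /h/ (at most one coda consonant is licensed; onsets may contain at most 2 consonants).
Inserting the epenthetic vowel yields /p/ → /pu/, /n/ → /nu/, /h/ → /hu/.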